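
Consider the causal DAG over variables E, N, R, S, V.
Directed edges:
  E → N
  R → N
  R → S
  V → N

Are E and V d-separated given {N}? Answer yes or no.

No — E and V are d-connected given {N}.

Bayes-Ball from E | {N} reaches {R,S,V}.
V ∈ reach(E|{N}) ⇒ E ⊥̸ V | {N}.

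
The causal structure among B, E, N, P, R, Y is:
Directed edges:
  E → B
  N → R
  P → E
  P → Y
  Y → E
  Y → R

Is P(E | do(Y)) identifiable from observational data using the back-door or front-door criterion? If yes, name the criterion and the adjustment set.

P(E|do(Y)): backdoor, adjust for {P}.

desc(Y)\{Y}={B,E,R}; candidates ⊆ {N,P}.
size 0: {}; under {} Y still reaches {B,E,P} ∋ E.
{P}: Y⊥E given {P} in G with Y→· removed — back-door holds.
P(E|do(Y)) = Σ_{P} P(E|Y,P)·P(P).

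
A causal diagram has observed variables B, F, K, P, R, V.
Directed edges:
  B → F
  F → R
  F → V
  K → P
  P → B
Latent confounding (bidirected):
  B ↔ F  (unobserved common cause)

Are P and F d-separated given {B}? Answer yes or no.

Bayes-Ball from P | {B} reaches {F,K,R,V}.
F ∈ reach(P|{B}) ⇒ P ⊥̸ F | {B}.

No — P and F are d-connected given {B}.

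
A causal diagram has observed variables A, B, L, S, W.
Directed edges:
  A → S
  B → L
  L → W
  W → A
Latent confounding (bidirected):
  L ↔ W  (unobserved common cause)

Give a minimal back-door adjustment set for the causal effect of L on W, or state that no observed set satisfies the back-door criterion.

L→W: no observed back-door set.

desc(L)\{L}={A,S,W}; candidates ⊆ {B}.
L↔W: latent back-door arc(s) into L.
size 0: {}; under {} L still reaches {A,B,S,W} ∋ W.
size 1: {B}; under {B} L still reaches {A,S,W} ∋ W.
L↔W cannot be blocked by any observed set — no back-door set.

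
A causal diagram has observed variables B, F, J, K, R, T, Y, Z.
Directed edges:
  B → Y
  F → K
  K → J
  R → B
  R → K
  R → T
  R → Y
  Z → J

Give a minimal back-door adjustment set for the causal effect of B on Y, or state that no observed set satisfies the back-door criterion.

desc(B)\{B}={Y}; candidates ⊆ {F,J,K,R,T,Z}.
size 0: {}; under {} B still reaches {J,K,R,T,Y} ∋ Y.
{R}: B⊥Y given {R} in G with B→· removed — back-door holds.

B→Y: minimal back-door set {R}.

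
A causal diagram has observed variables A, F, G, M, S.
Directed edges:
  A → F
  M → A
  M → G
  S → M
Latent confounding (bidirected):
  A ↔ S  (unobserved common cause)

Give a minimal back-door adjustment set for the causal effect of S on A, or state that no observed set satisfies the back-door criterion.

desc(S)\{S}={A,F,G,M}; candidates ⊆ {—}.
S↔A: latent back-door arc(s) into S.
size 0: {}; under {} S still reaches {A,F} ∋ A.
S↔A cannot be blocked by any observed set — no back-door set.

S→A: no observed back-door set.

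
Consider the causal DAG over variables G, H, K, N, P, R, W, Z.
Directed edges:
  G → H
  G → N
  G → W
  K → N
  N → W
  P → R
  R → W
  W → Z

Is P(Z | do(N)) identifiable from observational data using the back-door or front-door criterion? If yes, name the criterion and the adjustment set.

desc(N)\{N}={W,Z}; candidates ⊆ {G,H,K,P,R}.
size 0: {}; under {} N still reaches {G,H,K,W,Z} ∋ Z.
{G}: N⊥Z given {G} in G with N→· removed — back-door holds.
P(Z|do(N)) = Σ_{G} P(Z|N,G)·P(G).

P(Z|do(N)): backdoor, adjust for {G}.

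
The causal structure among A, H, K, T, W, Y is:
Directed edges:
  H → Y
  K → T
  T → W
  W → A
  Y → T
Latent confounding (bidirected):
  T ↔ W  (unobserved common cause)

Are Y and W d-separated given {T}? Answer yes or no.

No — Y and W are d-connected given {T}.

Bayes-Ball from Y | {T} reaches {A,H,K,W}.
W ∈ reach(Y|{T}) ⇒ Y ⊥̸ W | {T}.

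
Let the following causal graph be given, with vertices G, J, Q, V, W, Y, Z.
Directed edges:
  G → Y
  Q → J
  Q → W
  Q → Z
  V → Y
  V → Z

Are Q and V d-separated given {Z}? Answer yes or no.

Bayes-Ball from Q | {Z} reaches {J,V,W,Y}.
V ∈ reach(Q|{Z}) ⇒ Q ⊥̸ V | {Z}.

No — Q and V are d-connected given {Z}.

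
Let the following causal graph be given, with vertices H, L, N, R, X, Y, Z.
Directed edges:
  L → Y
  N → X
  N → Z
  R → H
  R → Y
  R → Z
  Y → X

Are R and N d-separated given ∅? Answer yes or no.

Bayes-Ball from R | ∅ reaches {H,X,Y,Z}.
N ∉ reach(R|∅) ⇒ R ⊥ N | ∅.

Yes — R ⊥ N | ∅.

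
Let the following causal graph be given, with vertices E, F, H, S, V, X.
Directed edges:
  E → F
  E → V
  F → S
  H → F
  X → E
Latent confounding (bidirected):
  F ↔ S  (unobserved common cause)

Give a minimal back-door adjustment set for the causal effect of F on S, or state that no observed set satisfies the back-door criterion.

F→S: no observed back-door set.

desc(F)\{F}={S}; candidates ⊆ {E,H,V,X}.
F↔S: latent back-door arc(s) into F.
size 0: {}; under {} F still reaches {E,H,S,V,X} ∋ S.
size 1: {E}, {H}, {V} …(+1); under {E} F still reaches {H,S} ∋ S.
size 2: {E,H}, {E,V}, {E,X} …(+3); under {E,H} F still reaches {S} ∋ S.
F↔S cannot be blocked by any observed set — no back-door set.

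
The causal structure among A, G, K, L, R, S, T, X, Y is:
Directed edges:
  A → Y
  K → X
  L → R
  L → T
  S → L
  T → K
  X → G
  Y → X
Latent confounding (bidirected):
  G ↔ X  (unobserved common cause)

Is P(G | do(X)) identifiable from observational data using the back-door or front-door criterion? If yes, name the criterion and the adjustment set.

P(G|do(X)): not identifiable (no BD/FD set).

desc(X)\{X}={G}; candidates ⊆ {A,K,L,R,S,T,Y}.
X↔G: latent back-door arc(s) into X.
size 0: {}; under {} X still reaches {A,G,K,L,R,S,T,Y} ∋ G.
size 1: {A}, {K}, {L} …(+4); under {A} X still reaches {G,K,L,R,S,T,Y} ∋ G.
size 2: {A,K}, {A,L}, {A,R} …(+18); under {A,K} X still reaches {G,Y} ∋ G.
X↔G cannot be blocked by any observed set — no back-door set.
No mediator lies on a directed X→…→G path.
Neither criterion identifies P(G|do(X)) in this graph.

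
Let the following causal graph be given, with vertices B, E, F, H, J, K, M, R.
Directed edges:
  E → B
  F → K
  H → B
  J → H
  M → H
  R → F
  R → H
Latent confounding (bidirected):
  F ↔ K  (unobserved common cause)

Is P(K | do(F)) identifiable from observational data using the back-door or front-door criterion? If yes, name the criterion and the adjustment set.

desc(F)\{F}={K}; candidates ⊆ {B,E,H,J,M,R}.
F↔K: latent back-door arc(s) into F.
size 0: {}; under {} F still reaches {B,H,K,R} ∋ K.
size 1: {B}, {E}, {H} …(+3); under {B} F still reaches {E,H,J,K,M,R} ∋ K.
size 2: {B,E}, {B,H}, {B,J} …(+12); under {B,E} F still reaches {H,J,K,M,R} ∋ K.
F↔K cannot be blocked by any observed set — no back-door set.
No mediator lies on a directed F→…→K path.
Neither criterion identifies P(K|do(F)) in this graph.

P(K|do(F)): not identifiable (no BD/FD set).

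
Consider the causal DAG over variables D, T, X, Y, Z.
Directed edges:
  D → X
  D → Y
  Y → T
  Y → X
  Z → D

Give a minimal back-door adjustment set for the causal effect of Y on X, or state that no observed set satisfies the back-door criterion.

Y→X: minimal back-door set {D}.

desc(Y)\{Y}={T,X}; candidates ⊆ {D,Z}.
size 0: {}; under {} Y still reaches {D,X,Z} ∋ X.
{D}: Y⊥X given {D} in G with Y→· removed — back-door holds.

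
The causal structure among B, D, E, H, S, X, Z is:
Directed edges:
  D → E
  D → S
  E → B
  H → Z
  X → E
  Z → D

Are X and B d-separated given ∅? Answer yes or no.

No — X and B are d-connected given ∅.

Bayes-Ball from X | ∅ reaches {B,E}.
B ∈ reach(X|∅) ⇒ X ⊥̸ B | ∅.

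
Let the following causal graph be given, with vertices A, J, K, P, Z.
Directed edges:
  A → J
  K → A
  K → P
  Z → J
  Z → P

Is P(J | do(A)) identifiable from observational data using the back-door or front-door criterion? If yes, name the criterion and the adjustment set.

desc(A)\{A}={J}; candidates ⊆ {K,P,Z}.
∅: A⊥J given ∅ in G with A→· removed — back-door holds.
P(J|do(A)) = P(J|A) — no adjustment needed.

P(J|do(A)): backdoor, adjust for ∅.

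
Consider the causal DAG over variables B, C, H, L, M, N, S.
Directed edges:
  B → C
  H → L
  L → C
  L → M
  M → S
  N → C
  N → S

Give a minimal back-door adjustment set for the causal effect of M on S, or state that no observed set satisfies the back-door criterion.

desc(M)\{M}={S}; candidates ⊆ {B,C,H,L,N}.
∅: M⊥S given ∅ in G with M→· removed — back-door holds.

M→S: minimal back-door set ∅.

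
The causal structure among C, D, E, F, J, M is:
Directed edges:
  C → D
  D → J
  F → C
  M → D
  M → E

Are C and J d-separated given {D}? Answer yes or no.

Bayes-Ball from C | {D} reaches {E,F,M}.
J ∉ reach(C|{D}) ⇒ C ⊥ J | {D}.

Yes — C ⊥ J | {D}.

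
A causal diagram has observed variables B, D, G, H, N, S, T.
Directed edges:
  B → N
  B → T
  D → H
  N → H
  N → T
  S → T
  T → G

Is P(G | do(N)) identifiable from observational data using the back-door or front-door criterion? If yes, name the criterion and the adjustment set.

P(G|do(N)): backdoor, adjust for {B}.

desc(N)\{N}={G,H,T}; candidates ⊆ {B,D,S}.
size 0: {}; under {} N still reaches {B,G,T} ∋ G.
{B}: N⊥G given {B} in G with N→· removed — back-door holds.
P(G|do(N)) = Σ_{B} P(G|N,B)·P(B).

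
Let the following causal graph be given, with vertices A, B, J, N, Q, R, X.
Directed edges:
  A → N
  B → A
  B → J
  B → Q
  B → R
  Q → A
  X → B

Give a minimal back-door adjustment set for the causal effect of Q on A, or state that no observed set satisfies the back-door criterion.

desc(Q)\{Q}={A,N}; candidates ⊆ {B,J,R,X}.
size 0: {}; under {} Q still reaches {A,B,J,N,R,X} ∋ A.
{B}: Q⊥A given {B} in G with Q→· removed — back-door holds.

Q→A: minimal back-door set {B}.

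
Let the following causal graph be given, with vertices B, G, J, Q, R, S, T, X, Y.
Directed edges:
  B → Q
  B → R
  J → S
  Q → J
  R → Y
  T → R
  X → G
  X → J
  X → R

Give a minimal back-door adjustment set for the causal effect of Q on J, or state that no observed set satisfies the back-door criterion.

desc(Q)\{Q}={J,S}; candidates ⊆ {B,G,R,T,X,Y}.
∅: Q⊥J given ∅ in G with Q→· removed — back-door holds.

Q→J: minimal back-door set ∅.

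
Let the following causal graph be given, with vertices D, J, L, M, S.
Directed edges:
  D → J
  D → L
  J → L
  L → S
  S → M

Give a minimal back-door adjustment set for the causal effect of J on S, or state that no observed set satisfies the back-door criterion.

J→S: minimal back-door set {D}.

desc(J)\{J}={L,M,S}; candidates ⊆ {D}.
size 0: {}; under {} J still reaches {D,L,M,S} ∋ S.
{D}: J⊥S given {D} in G with J→· removed — back-door holds.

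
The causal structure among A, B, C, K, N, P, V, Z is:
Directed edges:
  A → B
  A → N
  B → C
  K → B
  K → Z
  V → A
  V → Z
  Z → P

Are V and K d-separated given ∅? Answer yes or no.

Bayes-Ball from V | ∅ reaches {A,B,C,N,P,Z}.
K ∉ reach(V|∅) ⇒ V ⊥ K | ∅.

Yes — V ⊥ K | ∅.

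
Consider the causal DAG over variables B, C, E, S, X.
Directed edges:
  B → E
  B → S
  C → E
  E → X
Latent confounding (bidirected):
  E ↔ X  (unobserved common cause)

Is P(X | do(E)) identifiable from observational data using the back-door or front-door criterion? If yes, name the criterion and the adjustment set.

desc(E)\{E}={X}; candidates ⊆ {B,C,S}.
E↔X: latent back-door arc(s) into E.
size 0: {}; under {} E still reaches {B,C,S,X} ∋ X.
size 1: {B}, {C}, {S}; under {B} E still reaches {C,X} ∋ X.
size 2: {B,C}, {B,S}, {C,S}; under {B,C} E still reaches {X} ∋ X.
E↔X cannot be blocked by any observed set — no back-door set.
No mediator lies on a directed E→…→X path.
Neither criterion identifies P(X|do(E)) in this graph.

P(X|do(E)): not identifiable (no BD/FD set).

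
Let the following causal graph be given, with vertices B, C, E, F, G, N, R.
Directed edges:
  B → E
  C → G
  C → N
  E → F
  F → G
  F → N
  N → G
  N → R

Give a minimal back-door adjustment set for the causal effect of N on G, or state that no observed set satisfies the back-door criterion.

desc(N)\{N}={G,R}; candidates ⊆ {B,C,E,F}.
size 0: {}; under {} N still reaches {B,C,E,F,G} ∋ G.
size 1: {B}, {C}, {E} …(+1); under {B} N still reaches {C,E,F,G} ∋ G.
{C,F}: N⊥G given {C,F} in G with N→· removed — back-door holds.

N→G: minimal back-door set {C, F}.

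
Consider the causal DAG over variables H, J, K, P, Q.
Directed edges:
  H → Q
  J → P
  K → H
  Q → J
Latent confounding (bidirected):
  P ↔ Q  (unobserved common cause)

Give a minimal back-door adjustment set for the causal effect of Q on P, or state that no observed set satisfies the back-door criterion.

Q→P: no observed back-door set.

desc(Q)\{Q}={J,P}; candidates ⊆ {H,K}.
Q↔P: latent back-door arc(s) into Q.
size 0: {}; under {} Q still reaches {H,K,P} ∋ P.
size 1: {H}, {K}; under {H} Q still reaches {P} ∋ P.
size 2: {H,K}; under {H,K} Q still reaches {P} ∋ P.
Q↔P cannot be blocked by any observed set — no back-door set.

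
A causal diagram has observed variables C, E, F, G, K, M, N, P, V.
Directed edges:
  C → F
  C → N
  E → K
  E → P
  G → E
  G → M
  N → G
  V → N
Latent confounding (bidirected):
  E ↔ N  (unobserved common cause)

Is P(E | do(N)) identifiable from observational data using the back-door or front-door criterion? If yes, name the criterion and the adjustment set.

P(E|do(N)): frontdoor, adjust for {G}.

desc(N)\{N}={E,G,K,M,P}; candidates ⊆ {C,F,V}.
N↔E: latent back-door arc(s) into N.
size 0: {}; under {} N still reaches {C,E,F,K,P,V} ∋ E.
size 1: {C}, {F}, {V}; under {C} N still reaches {E,K,P,V} ∋ E.
size 2: {C,F}, {C,V}, {F,V}; under {C,F} N still reaches {E,K,P,V} ∋ E.
N↔E cannot be blocked by any observed set — no back-door set.
{G}: (i) intercepts every directed N→E path; (ii) no back-door N→{G}; (iii) {N} blocks every back-door {G}→E. Front-door holds.
P(E|do(N)) = Σ_{G} P(G|N) Σ_{N'} P(E|G,N')P(N').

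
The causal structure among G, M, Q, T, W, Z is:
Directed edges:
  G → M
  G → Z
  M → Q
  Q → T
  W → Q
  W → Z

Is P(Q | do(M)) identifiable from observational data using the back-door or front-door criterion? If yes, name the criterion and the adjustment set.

desc(M)\{M}={Q,T}; candidates ⊆ {G,W,Z}.
∅: M⊥Q given ∅ in G with M→· removed — back-door holds.
P(Q|do(M)) = P(Q|M) — no adjustment needed.

P(Q|do(M)): backdoor, adjust for ∅.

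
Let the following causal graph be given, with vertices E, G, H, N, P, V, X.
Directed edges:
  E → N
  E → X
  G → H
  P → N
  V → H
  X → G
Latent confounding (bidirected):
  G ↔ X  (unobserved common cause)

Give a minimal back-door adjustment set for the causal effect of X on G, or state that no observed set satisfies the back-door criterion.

desc(X)\{X}={G,H}; candidates ⊆ {E,N,P,V}.
X↔G: latent back-door arc(s) into X.
size 0: {}; under {} X still reaches {E,G,H,N} ∋ G.
size 1: {E}, {N}, {P} …(+1); under {E} X still reaches {G,H} ∋ G.
size 2: {E,N}, {E,P}, {E,V} …(+3); under {E,N} X still reaches {G,H} ∋ G.
X↔G cannot be blocked by any observed set — no back-door set.

X→G: no observed back-door set.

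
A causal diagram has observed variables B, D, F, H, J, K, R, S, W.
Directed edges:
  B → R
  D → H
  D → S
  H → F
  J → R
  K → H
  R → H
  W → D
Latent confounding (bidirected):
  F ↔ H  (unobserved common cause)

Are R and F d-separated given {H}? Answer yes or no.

No — R and F are d-connected given {H}.

Bayes-Ball from R | {H} reaches {B,D,F,J,K,S,W}.
F ∈ reach(R|{H}) ⇒ R ⊥̸ F | {H}.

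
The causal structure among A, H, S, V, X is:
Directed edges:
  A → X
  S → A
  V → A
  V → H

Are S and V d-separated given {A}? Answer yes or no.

Bayes-Ball from S | {A} reaches {H,V}.
V ∈ reach(S|{A}) ⇒ S ⊥̸ V | {A}.

No — S and V are d-connected given {A}.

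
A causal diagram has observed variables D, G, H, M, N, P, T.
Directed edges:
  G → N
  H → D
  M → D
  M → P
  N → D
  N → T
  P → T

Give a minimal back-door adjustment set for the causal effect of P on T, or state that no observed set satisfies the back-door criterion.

P→T: minimal back-door set ∅.

desc(P)\{P}={T}; candidates ⊆ {D,G,H,M,N}.
∅: P⊥T given ∅ in G with P→· removed — back-door holds.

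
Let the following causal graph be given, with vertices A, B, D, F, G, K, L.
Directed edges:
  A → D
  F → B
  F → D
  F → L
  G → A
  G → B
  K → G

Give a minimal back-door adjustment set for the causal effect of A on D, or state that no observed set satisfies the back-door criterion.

A→D: minimal back-door set ∅.

desc(A)\{A}={D}; candidates ⊆ {B,F,G,K,L}.
∅: A⊥D given ∅ in G with A→· removed — back-door holds.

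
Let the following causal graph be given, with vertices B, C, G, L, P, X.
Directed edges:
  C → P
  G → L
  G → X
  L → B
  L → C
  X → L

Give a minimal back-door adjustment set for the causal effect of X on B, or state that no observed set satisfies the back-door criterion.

desc(X)\{X}={B,C,L,P}; candidates ⊆ {G}.
size 0: {}; under {} X still reaches {B,C,G,L,P} ∋ B.
{G}: X⊥B given {G} in G with X→· removed — back-door holds.

X→B: minimal back-door set {G}.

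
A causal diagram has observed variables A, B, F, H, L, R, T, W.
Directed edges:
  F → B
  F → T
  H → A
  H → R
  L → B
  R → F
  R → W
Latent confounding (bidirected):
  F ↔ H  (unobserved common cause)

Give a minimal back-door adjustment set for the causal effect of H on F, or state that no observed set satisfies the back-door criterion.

H→F: no observed back-door set.

desc(H)\{H}={A,B,F,R,T,W}; candidates ⊆ {L}.
H↔F: latent back-door arc(s) into H.
size 0: {}; under {} H still reaches {B,F,T} ∋ F.
size 1: {L}; under {L} H still reaches {B,F,T} ∋ F.
H↔F cannot be blocked by any observed set — no back-door set.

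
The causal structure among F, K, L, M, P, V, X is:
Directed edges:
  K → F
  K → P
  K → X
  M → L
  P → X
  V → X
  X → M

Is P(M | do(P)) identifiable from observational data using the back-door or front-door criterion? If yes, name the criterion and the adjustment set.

desc(P)\{P}={L,M,X}; candidates ⊆ {F,K,V}.
size 0: {}; under {} P still reaches {F,K,L,M,X} ∋ M.
{K}: P⊥M given {K} in G with P→· removed — back-door holds.
P(M|do(P)) = Σ_{K} P(M|P,K)·P(K).

P(M|do(P)): backdoor, adjust for {K}.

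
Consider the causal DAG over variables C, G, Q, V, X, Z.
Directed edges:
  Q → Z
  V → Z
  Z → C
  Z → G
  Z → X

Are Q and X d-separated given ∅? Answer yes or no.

Bayes-Ball from Q | ∅ reaches {C,G,X,Z}.
X ∈ reach(Q|∅) ⇒ Q ⊥̸ X | ∅.

No — Q and X are d-connected given ∅.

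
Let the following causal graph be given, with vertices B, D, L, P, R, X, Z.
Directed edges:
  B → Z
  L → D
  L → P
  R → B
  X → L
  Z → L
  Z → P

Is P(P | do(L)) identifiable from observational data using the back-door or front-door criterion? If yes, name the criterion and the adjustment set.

desc(L)\{L}={D,P}; candidates ⊆ {B,R,X,Z}.
size 0: {}; under {} L still reaches {B,P,R,X,Z} ∋ P.
{Z}: L⊥P given {Z} in G with L→· removed — back-door holds.
P(P|do(L)) = Σ_{Z} P(P|L,Z)·P(Z).

P(P|do(L)): backdoor, adjust for {Z}.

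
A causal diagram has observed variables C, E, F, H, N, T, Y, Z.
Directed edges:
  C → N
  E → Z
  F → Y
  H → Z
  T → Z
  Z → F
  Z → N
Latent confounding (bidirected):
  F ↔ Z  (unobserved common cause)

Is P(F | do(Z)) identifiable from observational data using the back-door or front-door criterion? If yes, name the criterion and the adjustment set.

desc(Z)\{Z}={F,N,Y}; candidates ⊆ {C,E,H,T}.
Z↔F: latent back-door arc(s) into Z.
size 0: {}; under {} Z still reaches {E,F,H,T,Y} ∋ F.
size 1: {C}, {E}, {H} …(+1); under {C} Z still reaches {E,F,H,T,Y} ∋ F.
size 2: {C,E}, {C,H}, {C,T} …(+3); under {C,E} Z still reaches {F,H,T,Y} ∋ F.
Z↔F cannot be blocked by any observed set — no back-door set.
No mediator lies on a directed Z→…→F path.
Neither criterion identifies P(F|do(Z)) in this graph.

P(F|do(Z)): not identifiable (no BD/FD set).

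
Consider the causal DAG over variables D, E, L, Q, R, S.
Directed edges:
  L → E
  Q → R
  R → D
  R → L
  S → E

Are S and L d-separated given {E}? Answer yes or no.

Bayes-Ball from S | {E} reaches {D,L,Q,R}.
L ∈ reach(S|{E}) ⇒ S ⊥̸ L | {E}.

No — S and L are d-connected given {E}.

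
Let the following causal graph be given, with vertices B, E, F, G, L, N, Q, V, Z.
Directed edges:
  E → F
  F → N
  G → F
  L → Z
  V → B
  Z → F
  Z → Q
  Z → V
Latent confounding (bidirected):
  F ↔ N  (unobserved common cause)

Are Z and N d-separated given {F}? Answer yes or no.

Bayes-Ball from Z | {F} reaches {B,E,G,L,N,Q,V}.
N ∈ reach(Z|{F}) ⇒ Z ⊥̸ N | {F}.

No — Z and N are d-connected given {F}.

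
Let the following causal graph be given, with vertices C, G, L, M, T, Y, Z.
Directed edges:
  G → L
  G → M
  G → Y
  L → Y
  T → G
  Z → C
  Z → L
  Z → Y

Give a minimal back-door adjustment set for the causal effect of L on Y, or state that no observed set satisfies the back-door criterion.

L→Y: minimal back-door set {G, Z}.

desc(L)\{L}={Y}; candidates ⊆ {C,G,M,T,Z}.
size 0: {}; under {} L still reaches {C,G,M,T,Y,Z} ∋ Y.
size 1: {C}, {G}, {M} …(+2); under {C} L still reaches {G,M,T,Y,Z} ∋ Y.
{G,Z}: L⊥Y given {G,Z} in G with L→· removed — back-door holds.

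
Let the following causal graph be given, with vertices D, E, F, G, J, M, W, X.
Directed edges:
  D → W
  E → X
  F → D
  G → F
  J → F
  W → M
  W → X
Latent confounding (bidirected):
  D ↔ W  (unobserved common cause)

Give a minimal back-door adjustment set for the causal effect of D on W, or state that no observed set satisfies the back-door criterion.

D→W: no observed back-door set.

desc(D)\{D}={M,W,X}; candidates ⊆ {E,F,G,J}.
D↔W: latent back-door arc(s) into D.
size 0: {}; under {} D still reaches {F,G,J,M,W,X} ∋ W.
size 1: {E}, {F}, {G} …(+1); under {E} D still reaches {F,G,J,M,W,X} ∋ W.
size 2: {E,F}, {E,G}, {E,J} …(+3); under {E,F} D still reaches {M,W,X} ∋ W.
D↔W cannot be blocked by any observed set — no back-door set.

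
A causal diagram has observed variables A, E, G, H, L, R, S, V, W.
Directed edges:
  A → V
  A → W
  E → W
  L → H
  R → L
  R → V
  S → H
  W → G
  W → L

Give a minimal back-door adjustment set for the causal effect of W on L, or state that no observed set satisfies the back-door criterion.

W→L: minimal back-door set ∅.

desc(W)\{W}={G,H,L}; candidates ⊆ {A,E,R,S,V}.
∅: W⊥L given ∅ in G with W→· removed — back-door holds.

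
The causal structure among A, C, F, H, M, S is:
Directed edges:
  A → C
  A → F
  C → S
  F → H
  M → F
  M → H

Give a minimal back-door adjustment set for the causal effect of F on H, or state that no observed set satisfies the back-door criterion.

desc(F)\{F}={H}; candidates ⊆ {A,C,M,S}.
size 0: {}; under {} F still reaches {A,C,H,M,S} ∋ H.
{M}: F⊥H given {M} in G with F→· removed — back-door holds.

F→H: minimal back-door set {M}.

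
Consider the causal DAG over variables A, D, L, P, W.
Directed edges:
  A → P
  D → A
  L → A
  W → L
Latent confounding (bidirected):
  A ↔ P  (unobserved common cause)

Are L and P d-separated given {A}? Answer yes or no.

Bayes-Ball from L | {A} reaches {D,P,W}.
P ∈ reach(L|{A}) ⇒ L ⊥̸ P | {A}.

No — L and P are d-connected given {A}.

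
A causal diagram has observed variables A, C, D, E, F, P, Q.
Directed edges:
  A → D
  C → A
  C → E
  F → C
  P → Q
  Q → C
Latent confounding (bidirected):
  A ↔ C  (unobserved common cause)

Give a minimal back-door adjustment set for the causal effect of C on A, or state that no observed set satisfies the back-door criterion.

desc(C)\{C}={A,D,E}; candidates ⊆ {F,P,Q}.
C↔A: latent back-door arc(s) into C.
size 0: {}; under {} C still reaches {A,D,F,P,Q} ∋ A.
size 1: {F}, {P}, {Q}; under {F} C still reaches {A,D,P,Q} ∋ A.
size 2: {F,P}, {F,Q}, {P,Q}; under {F,P} C still reaches {A,D,Q} ∋ A.
C↔A cannot be blocked by any observed set — no back-door set.

C→A: no observed back-door set.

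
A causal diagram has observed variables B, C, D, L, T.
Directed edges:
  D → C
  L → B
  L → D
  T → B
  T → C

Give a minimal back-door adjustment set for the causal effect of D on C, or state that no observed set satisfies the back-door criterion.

D→C: minimal back-door set ∅.

desc(D)\{D}={C}; candidates ⊆ {B,L,T}.
∅: D⊥C given ∅ in G with D→· removed — back-door holds.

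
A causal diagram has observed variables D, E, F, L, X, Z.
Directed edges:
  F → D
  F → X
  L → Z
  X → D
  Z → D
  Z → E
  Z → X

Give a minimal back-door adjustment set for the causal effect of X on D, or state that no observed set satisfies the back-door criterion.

X→D: minimal back-door set {F, Z}.

desc(X)\{X}={D}; candidates ⊆ {E,F,L,Z}.
size 0: {}; under {} X still reaches {D,E,F,L,Z} ∋ D.
size 1: {E}, {F}, {L} …(+1); under {E} X still reaches {D,F,L,Z} ∋ D.
{F,Z}: X⊥D given {F,Z} in G with X→· removed — back-door holds.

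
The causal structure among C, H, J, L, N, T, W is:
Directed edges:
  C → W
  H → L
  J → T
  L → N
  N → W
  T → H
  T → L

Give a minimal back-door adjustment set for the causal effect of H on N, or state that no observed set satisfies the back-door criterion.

H→N: minimal back-door set {T}.

desc(H)\{H}={L,N,W}; candidates ⊆ {C,J,T}.
size 0: {}; under {} H still reaches {J,L,N,T,W} ∋ N.
{T}: H⊥N given {T} in G with H→· removed — back-door holds.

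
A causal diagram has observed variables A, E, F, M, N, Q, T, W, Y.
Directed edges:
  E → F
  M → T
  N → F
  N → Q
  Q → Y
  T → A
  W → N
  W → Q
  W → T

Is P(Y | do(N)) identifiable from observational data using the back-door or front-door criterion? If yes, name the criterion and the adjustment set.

P(Y|do(N)): backdoor, adjust for {W}.

desc(N)\{N}={F,Q,Y}; candidates ⊆ {A,E,M,T,W}.
size 0: {}; under {} N still reaches {A,Q,T,W,Y} ∋ Y.
{W}: N⊥Y given {W} in G with N→· removed — back-door holds.
P(Y|do(N)) = Σ_{W} P(Y|N,W)·P(W).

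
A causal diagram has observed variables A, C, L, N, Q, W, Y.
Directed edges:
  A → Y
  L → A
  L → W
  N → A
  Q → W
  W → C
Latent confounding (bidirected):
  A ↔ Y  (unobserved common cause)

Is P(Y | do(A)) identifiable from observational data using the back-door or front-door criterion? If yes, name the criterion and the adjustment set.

P(Y|do(A)): not identifiable (no BD/FD set).

desc(A)\{A}={Y}; candidates ⊆ {C,L,N,Q,W}.
A↔Y: latent back-door arc(s) into A.
size 0: {}; under {} A still reaches {C,L,N,W,Y} ∋ Y.
size 1: {C}, {L}, {N} …(+2); under {C} A still reaches {L,N,Q,W,Y} ∋ Y.
size 2: {C,L}, {C,N}, {C,Q} …(+7); under {C,L} A still reaches {N,Y} ∋ Y.
A↔Y cannot be blocked by any observed set — no back-door set.
No mediator lies on a directed A→…→Y path.
Neither criterion identifies P(Y|do(A)) in this graph.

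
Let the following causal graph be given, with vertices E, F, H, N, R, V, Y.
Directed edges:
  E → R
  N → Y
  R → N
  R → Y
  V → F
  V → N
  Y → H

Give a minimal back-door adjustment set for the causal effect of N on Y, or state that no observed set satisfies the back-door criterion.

desc(N)\{N}={H,Y}; candidates ⊆ {E,F,R,V}.
size 0: {}; under {} N still reaches {E,F,H,R,V,Y} ∋ Y.
{R}: N⊥Y given {R} in G with N→· removed — back-door holds.

N→Y: minimal back-door set {R}.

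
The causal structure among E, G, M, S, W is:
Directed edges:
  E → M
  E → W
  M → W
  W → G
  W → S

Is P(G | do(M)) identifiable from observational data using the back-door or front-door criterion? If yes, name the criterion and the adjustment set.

P(G|do(M)): backdoor, adjust for {E}.

desc(M)\{M}={G,S,W}; candidates ⊆ {E}.
size 0: {}; under {} M still reaches {E,G,S,W} ∋ G.
{E}: M⊥G given {E} in G with M→· removed — back-door holds.
P(G|do(M)) = Σ_{E} P(G|M,E)·P(E).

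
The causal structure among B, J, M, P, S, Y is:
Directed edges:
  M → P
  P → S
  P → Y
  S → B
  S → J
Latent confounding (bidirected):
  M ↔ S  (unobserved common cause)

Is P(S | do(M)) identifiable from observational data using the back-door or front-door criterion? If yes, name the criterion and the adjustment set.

P(S|do(M)): frontdoor, adjust for {P}.

desc(M)\{M}={B,J,P,S,Y}; candidates ⊆ {—}.
M↔S: latent back-door arc(s) into M.
size 0: {}; under {} M still reaches {B,J,S} ∋ S.
M↔S cannot be blocked by any observed set — no back-door set.
{P}: (i) intercepts every directed M→S path; (ii) no back-door M→{P}; (iii) {M} blocks every back-door {P}→S. Front-door holds.
P(S|do(M)) = Σ_{P} P(P|M) Σ_{M'} P(S|P,M')P(M').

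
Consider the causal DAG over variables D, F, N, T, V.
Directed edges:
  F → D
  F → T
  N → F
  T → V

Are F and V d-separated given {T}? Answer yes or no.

Yes — F ⊥ V | {T}.

Bayes-Ball from F | {T} reaches {D,N}.
V ∉ reach(F|{T}) ⇒ F ⊥ V | {T}.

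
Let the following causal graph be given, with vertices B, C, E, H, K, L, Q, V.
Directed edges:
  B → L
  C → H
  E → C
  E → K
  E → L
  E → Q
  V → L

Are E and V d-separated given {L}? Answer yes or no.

No — E and V are d-connected given {L}.

Bayes-Ball from E | {L} reaches {B,C,H,K,Q,V}.
V ∈ reach(E|{L}) ⇒ E ⊥̸ V | {L}.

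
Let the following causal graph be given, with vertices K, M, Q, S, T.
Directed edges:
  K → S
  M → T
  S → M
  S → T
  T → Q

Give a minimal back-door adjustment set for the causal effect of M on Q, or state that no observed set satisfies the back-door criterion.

desc(M)\{M}={Q,T}; candidates ⊆ {K,S}.
size 0: {}; under {} M still reaches {K,Q,S,T} ∋ Q.
{S}: M⊥Q given {S} in G with M→· removed — back-door holds.

M→Q: minimal back-door set {S}.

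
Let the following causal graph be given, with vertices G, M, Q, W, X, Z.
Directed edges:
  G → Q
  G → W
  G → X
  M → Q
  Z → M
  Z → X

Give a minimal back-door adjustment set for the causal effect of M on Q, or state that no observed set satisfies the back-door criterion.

M→Q: minimal back-door set ∅.

desc(M)\{M}={Q}; candidates ⊆ {G,W,X,Z}.
∅: M⊥Q given ∅ in G with M→· removed — back-door holds.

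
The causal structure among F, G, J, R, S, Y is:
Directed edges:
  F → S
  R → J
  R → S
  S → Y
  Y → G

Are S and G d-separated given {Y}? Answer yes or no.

Yes — S ⊥ G | {Y}.

Bayes-Ball from S | {Y} reaches {F,J,R}.
G ∉ reach(S|{Y}) ⇒ S ⊥ G | {Y}.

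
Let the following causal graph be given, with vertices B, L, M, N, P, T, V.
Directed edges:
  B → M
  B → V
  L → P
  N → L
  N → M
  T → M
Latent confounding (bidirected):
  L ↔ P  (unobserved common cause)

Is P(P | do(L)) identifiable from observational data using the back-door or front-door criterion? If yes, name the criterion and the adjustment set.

P(P|do(L)): not identifiable (no BD/FD set).

desc(L)\{L}={P}; candidates ⊆ {B,M,N,T,V}.
L↔P: latent back-door arc(s) into L.
size 0: {}; under {} L still reaches {M,N,P} ∋ P.
size 1: {B}, {M}, {N} …(+2); under {B} L still reaches {M,N,P} ∋ P.
size 2: {B,M}, {B,N}, {B,T} …(+7); under {B,M} L still reaches {N,P,T} ∋ P.
L↔P cannot be blocked by any observed set — no back-door set.
No mediator lies on a directed L→…→P path.
Neither criterion identifies P(P|do(L)) in this graph.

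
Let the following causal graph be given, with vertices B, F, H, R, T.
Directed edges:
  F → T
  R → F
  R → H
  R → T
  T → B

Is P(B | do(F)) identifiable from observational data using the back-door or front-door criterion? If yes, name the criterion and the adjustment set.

P(B|do(F)): backdoor, adjust for {R}.

desc(F)\{F}={B,T}; candidates ⊆ {H,R}.
size 0: {}; under {} F still reaches {B,H,R,T} ∋ B.
{R}: F⊥B given {R} in G with F→· removed — back-door holds.
P(B|do(F)) = Σ_{R} P(B|F,R)·P(R).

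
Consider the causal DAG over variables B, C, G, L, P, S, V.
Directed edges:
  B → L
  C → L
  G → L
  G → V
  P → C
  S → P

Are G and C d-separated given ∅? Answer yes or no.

Yes — G ⊥ C | ∅.

Bayes-Ball from G | ∅ reaches {L,V}.
C ∉ reach(G|∅) ⇒ G ⊥ C | ∅.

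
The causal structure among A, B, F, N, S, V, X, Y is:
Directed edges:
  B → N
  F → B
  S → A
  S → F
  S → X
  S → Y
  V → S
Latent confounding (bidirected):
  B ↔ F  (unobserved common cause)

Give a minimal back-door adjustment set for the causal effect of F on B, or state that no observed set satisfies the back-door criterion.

F→B: no observed back-door set.

desc(F)\{F}={B,N}; candidates ⊆ {A,S,V,X,Y}.
F↔B: latent back-door arc(s) into F.
size 0: {}; under {} F still reaches {A,B,N,S,V,X,Y} ∋ B.
size 1: {A}, {S}, {V} …(+2); under {A} F still reaches {B,N,S,V,X,Y} ∋ B.
size 2: {A,S}, {A,V}, {A,X} …(+7); under {A,S} F still reaches {B,N} ∋ B.
F↔B cannot be blocked by any observed set — no back-door set.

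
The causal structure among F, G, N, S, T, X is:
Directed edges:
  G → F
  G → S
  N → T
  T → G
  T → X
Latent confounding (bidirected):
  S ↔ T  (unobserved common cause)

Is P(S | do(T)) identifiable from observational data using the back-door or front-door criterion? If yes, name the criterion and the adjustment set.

desc(T)\{T}={F,G,S,X}; candidates ⊆ {N}.
T↔S: latent back-door arc(s) into T.
size 0: {}; under {} T still reaches {N,S} ∋ S.
size 1: {N}; under {N} T still reaches {S} ∋ S.
T↔S cannot be blocked by any observed set — no back-door set.
{G}: (i) intercepts every directed T→S path; (ii) no back-door T→{G}; (iii) {T} blocks every back-door {G}→S. Front-door holds.
P(S|do(T)) = Σ_{G} P(G|T) Σ_{T'} P(S|G,T')P(T').

P(S|do(T)): frontdoor, adjust for {G}.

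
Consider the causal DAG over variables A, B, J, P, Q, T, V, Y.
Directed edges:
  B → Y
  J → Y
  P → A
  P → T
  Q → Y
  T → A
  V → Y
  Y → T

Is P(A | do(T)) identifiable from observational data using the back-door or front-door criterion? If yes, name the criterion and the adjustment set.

desc(T)\{T}={A}; candidates ⊆ {B,J,P,Q,V,Y}.
size 0: {}; under {} T still reaches {A,B,J,P,Q,V,Y} ∋ A.
{P}: T⊥A given {P} in G with T→· removed — back-door holds.
P(A|do(T)) = Σ_{P} P(A|T,P)·P(P).

P(A|do(T)): backdoor, adjust for {P}.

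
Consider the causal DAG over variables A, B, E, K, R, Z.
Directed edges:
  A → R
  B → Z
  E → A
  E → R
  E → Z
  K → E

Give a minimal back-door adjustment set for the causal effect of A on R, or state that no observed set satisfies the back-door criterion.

desc(A)\{A}={R}; candidates ⊆ {B,E,K,Z}.
size 0: {}; under {} A still reaches {E,K,R,Z} ∋ R.
{E}: A⊥R given {E} in G with A→· removed — back-door holds.

A→R: minimal back-door set {E}.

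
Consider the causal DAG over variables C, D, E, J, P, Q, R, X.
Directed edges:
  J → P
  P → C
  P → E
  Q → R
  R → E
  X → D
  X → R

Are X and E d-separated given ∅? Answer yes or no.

Bayes-Ball from X | ∅ reaches {D,E,R}.
E ∈ reach(X|∅) ⇒ X ⊥̸ E | ∅.

No — X and E are d-connected given ∅.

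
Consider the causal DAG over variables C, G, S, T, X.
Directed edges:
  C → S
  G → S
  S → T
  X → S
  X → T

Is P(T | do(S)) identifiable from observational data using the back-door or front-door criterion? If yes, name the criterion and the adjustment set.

P(T|do(S)): backdoor, adjust for {X}.

desc(S)\{S}={T}; candidates ⊆ {C,G,X}.
size 0: {}; under {} S still reaches {C,G,T,X} ∋ T.
{X}: S⊥T given {X} in G with S→· removed — back-door holds.
P(T|do(S)) = Σ_{X} P(T|S,X)·P(X).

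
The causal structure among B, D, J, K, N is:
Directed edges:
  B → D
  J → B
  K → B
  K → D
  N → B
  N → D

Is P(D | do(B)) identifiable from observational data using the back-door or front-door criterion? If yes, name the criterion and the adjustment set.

P(D|do(B)): backdoor, adjust for {K, N}.

desc(B)\{B}={D}; candidates ⊆ {J,K,N}.
size 0: {}; under {} B still reaches {D,J,K,N} ∋ D.
size 1: {J}, {K}, {N}; under {J} B still reaches {D,K,N} ∋ D.
{K,N}: B⊥D given {K,N} in G with B→· removed — back-door holds.
P(D|do(B)) = Σ_{K,N} P(D|B,K,N)·P(K,N).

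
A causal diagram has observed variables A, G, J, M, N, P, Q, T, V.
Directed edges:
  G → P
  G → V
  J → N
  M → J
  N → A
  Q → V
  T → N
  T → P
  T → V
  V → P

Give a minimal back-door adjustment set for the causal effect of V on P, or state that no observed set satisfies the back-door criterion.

V→P: minimal back-door set {G, T}.

desc(V)\{V}={P}; candidates ⊆ {A,G,J,M,N,Q,T}.
size 0: {}; under {} V still reaches {A,G,N,P,Q,T} ∋ P.
size 1: {A}, {G}, {J} …(+4); under {A} V still reaches {G,J,M,N,P,Q,T} ∋ P.
{G,T}: V⊥P given {G,T} in G with V→· removed — back-door holds.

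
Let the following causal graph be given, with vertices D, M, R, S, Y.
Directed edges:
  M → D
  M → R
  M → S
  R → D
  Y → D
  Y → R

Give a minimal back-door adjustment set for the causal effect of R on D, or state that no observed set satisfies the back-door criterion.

R→D: minimal back-door set {M, Y}.

desc(R)\{R}={D}; candidates ⊆ {M,S,Y}.
size 0: {}; under {} R still reaches {D,M,S,Y} ∋ D.
size 1: {M}, {S}, {Y}; under {M} R still reaches {D,Y} ∋ D.
{M,Y}: R⊥D given {M,Y} in G with R→· removed — back-door holds.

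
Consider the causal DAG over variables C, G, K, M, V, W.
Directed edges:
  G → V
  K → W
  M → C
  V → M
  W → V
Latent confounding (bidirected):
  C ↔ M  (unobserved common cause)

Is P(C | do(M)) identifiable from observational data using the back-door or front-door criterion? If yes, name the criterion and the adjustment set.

P(C|do(M)): not identifiable (no BD/FD set).

desc(M)\{M}={C}; candidates ⊆ {G,K,V,W}.
M↔C: latent back-door arc(s) into M.
size 0: {}; under {} M still reaches {C,G,K,V,W} ∋ C.
size 1: {G}, {K}, {V} …(+1); under {G} M still reaches {C,K,V,W} ∋ C.
size 2: {G,K}, {G,V}, {G,W} …(+3); under {G,K} M still reaches {C,V,W} ∋ C.
M↔C cannot be blocked by any observed set — no back-door set.
No mediator lies on a directed M→…→C path.
Neither criterion identifies P(C|do(M)) in this graph.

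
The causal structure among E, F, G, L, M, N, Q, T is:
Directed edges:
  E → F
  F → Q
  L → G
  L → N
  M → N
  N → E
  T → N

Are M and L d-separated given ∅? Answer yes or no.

Bayes-Ball from M | ∅ reaches {E,F,N,Q}.
L ∉ reach(M|∅) ⇒ M ⊥ L | ∅.

Yes — M ⊥ L | ∅.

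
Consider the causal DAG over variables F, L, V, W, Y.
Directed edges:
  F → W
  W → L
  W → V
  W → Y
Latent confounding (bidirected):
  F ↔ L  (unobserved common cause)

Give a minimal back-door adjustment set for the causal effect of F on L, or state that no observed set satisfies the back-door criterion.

desc(F)\{F}={L,V,W,Y}; candidates ⊆ {—}.
F↔L: latent back-door arc(s) into F.
size 0: {}; under {} F still reaches {L} ∋ L.
F↔L cannot be blocked by any observed set — no back-door set.

F→L: no observed back-door set.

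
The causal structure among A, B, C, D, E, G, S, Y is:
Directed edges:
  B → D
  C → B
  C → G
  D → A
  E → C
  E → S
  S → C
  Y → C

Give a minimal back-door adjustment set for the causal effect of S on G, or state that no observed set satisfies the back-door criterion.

desc(S)\{S}={A,B,C,D,G}; candidates ⊆ {E,Y}.
size 0: {}; under {} S still reaches {A,B,C,D,E,G} ∋ G.
{E}: S⊥G given {E} in G with S→· removed — back-door holds.

S→G: minimal back-door set {E}.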